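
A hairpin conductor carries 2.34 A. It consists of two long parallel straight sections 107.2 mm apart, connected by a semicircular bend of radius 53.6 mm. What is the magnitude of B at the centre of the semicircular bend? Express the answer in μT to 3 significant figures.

The semicircular arc contributes B_arc = μ₀I·π/(4πR) = μ₀I/(4R) = 1.37×10⁻⁵ T.
Each semi-infinite lead is at perpendicular distance R = 0.0536 m from the centre, with the perpendicular foot at its near end, so it contributes μ₀I/(4πR); both point the same way, together 8.73×10⁻⁶ T.
Arc and leads all point the same direction: B = 1.37×10⁻⁵ + 8.73×10⁻⁶ = 2.24×10⁻⁵ T.

B ≈ 22.4 μT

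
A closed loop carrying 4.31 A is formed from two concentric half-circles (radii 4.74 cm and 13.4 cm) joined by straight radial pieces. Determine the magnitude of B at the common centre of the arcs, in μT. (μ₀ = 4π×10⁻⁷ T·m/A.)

B ≈ 18.5 μT

The radial connectors point toward the centre, so dl × r̂ = 0 and they contribute nothing.
Each semicircle gives μ₀I/(4R): inner arc 2.86×10⁻⁵ T, outer arc 1.01×10⁻⁵ T.
The two arcs carry current in opposite angular senses, so their fields oppose: B = |2.86×10⁻⁵ − 1.01×10⁻⁵| = 1.85×10⁻⁵ T.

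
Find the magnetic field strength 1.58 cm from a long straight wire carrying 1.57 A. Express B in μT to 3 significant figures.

B ≈ 19.9 μT

For an infinitely long straight wire, B = μ₀I/(2πd).
B = (4π×10⁻⁷ × 1.57) / (2π × 0.0158) = 1.99×10⁻⁵ T.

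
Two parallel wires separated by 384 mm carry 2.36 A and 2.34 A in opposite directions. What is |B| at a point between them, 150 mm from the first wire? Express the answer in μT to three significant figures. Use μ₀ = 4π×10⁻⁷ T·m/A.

B ≈ 5.15 μT

Each long wire gives B = μ₀I/(2πd). Distances are d₁ = 0.15 m and d₂ = 0.234 m.
B₁ = 3.15×10⁻⁶ T, B₂ = 2.00×10⁻⁶ T.
Between antiparallel currents both contributions point the same way, so they add. B = B₁ + B₂ = 3.15×10⁻⁶ + 2.00×10⁻⁶ = 5.15×10⁻⁶ T.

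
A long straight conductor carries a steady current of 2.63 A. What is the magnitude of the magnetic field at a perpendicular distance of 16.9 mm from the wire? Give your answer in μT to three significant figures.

For an infinitely long straight wire, B = μ₀I/(2πd).
B = (4π×10⁻⁷ × 2.63) / (2π × 0.0169) = 3.11×10⁻⁵ T.

B ≈ 31.1 μT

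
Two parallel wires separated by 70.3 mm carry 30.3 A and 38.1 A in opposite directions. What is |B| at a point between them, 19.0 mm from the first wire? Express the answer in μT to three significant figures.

B ≈ 467 μT

Each long wire gives B = μ₀I/(2πd). Distances are d₁ = 0.019 m and d₂ = 0.0513 m.
B₁ = 3.19×10⁻⁴ T, B₂ = 1.49×10⁻⁴ T.
Between antiparallel currents both contributions point the same way, so they add. B = B₁ + B₂ = 3.19×10⁻⁴ + 1.49×10⁻⁴ = 4.67×10⁻⁴ T.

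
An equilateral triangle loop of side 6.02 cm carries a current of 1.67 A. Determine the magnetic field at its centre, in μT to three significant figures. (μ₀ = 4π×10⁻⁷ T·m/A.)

B ≈ 49.9 μT

Each side is a finite straight segment at perpendicular distance d = a/(2 tan(π/3)) = 0.01738 m from the centre, with end-angles ±π/3.
One side contributes B₁ = (μ₀I/4πd)·2 sin(π/3) = 1.66×10⁻⁵ T.
All 3 sides add in the same direction: B = 3 × 1.66×10⁻⁵ = 4.99×10⁻⁵ T.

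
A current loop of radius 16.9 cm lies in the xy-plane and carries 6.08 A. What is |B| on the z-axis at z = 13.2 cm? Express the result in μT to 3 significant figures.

On the axis of a circular loop, B = μ₀IR² / [2(R²+z²)^(3/2)].
R² + z² = (0.169)² + (0.132)² = 0.04598 m², and (R²+z²)^(3/2) = 9.86×10⁻³ m³.
B = (4π×10⁻⁷ × 6.08 × 0.02856) / (2 × 9.86×10⁻³) = 1.11×10⁻⁵ T.

B ≈ 11.1 μT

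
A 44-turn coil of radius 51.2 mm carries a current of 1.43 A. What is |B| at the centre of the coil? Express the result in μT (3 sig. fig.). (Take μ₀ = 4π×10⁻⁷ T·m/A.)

For an N-turn flat coil, B = Nμ₀I/(2R) with R = 0.0512 m.
B = 44 × 1.75×10⁻⁵ T = 7.72×10⁻⁴ T.

B ≈ 772 μT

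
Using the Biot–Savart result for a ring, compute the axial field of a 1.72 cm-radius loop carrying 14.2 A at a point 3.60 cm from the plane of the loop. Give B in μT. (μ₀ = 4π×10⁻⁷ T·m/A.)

On the axis of a circular loop, B = μ₀IR² / [2(R²+z²)^(3/2)].
R² + z² = (0.0172)² + (0.036)² = 0.001592 m², and (R²+z²)^(3/2) = 6.35×10⁻⁵ m³.
B = (4π×10⁻⁷ × 14.2 × 0.0002958) / (2 × 6.35×10⁻⁵) = 4.16×10⁻⁵ T.

B ≈ 41.6 μT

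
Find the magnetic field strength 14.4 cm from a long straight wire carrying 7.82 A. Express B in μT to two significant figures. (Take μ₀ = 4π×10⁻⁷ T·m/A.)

B ≈ 11 μT

For an infinitely long straight wire, B = μ₀I/(2πd).
B = (4π×10⁻⁷ × 7.82) / (2π × 0.144) = 1.09×10⁻⁵ T.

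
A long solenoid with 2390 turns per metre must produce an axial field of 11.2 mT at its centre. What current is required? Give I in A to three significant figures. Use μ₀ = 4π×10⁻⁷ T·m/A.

I ≈ 3.73 A

Inside a long solenoid B = μ₀nI with n = 2390 m⁻¹, so I = B/(μ₀n).
I = 1.12×10⁻² / (4π×10⁻⁷ × 2390) = 3.73 A.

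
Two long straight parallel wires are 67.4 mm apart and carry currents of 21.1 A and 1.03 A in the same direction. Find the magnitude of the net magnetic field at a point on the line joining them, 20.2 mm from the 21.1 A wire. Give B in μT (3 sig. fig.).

B ≈ 205 μT

Each long wire gives B = μ₀I/(2πd). Distances are d₁ = 0.0202 m and d₂ = 0.0472 m.
B₁ = 2.09×10⁻⁴ T, B₂ = 4.36×10⁻⁶ T.
Between parallel currents the two contributions point in opposite directions, so they subtract. B = |B₁ − B₂| = |2.09×10⁻⁴ − 4.36×10⁻⁶| = 2.05×10⁻⁴ T.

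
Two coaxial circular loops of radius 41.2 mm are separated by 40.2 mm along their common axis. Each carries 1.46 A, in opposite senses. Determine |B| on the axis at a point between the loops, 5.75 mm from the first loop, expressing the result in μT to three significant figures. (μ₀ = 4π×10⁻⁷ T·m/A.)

B ≈ 11.6 μT

Each loop contributes B = μ₀IR²/[2(R²+z²)^(3/2)] on the axis, with z measured from that loop.
Loop 1 (z = 0.00575 m): B₁ = 2.16×10⁻⁵ T. Loop 2 (z = 0.03445 m): B₂ = 1.01×10⁻⁵ T.
The fields oppose: B = |B₁ − B₂| = 1.16×10⁻⁵ T.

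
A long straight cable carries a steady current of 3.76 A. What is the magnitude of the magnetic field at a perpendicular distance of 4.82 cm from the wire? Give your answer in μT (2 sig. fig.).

For an infinitely long straight wire, B = μ₀I/(2πd).
B = (4π×10⁻⁷ × 3.76) / (2π × 0.0482) = 1.56×10⁻⁵ T.

B ≈ 16 μT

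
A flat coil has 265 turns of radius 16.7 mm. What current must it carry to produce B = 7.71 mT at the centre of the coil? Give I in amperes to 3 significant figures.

I ≈ 0.773 A

For an N-turn coil, B = Nμ₀I/(2R) with R = 0.0167 m, so I = 2RB/(Nμ₀) = 2 × 0.0167 × 7.71×10⁻³ / (265 × 4π×10⁻⁷) = 0.773 A.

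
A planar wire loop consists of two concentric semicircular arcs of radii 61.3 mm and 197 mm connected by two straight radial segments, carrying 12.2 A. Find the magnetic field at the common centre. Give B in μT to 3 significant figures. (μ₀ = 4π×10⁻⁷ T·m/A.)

B ≈ 43.1 μT

The radial connectors point toward the centre, so dl × r̂ = 0 and they contribute nothing.
Each semicircle gives μ₀I/(4R): inner arc 6.25×10⁻⁵ T, outer arc 1.95×10⁻⁵ T.
The two arcs carry current in opposite angular senses, so their fields oppose: B = |6.25×10⁻⁵ − 1.95×10⁻⁵| = 4.31×10⁻⁵ T.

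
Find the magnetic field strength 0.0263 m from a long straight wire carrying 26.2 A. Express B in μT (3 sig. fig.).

B ≈ 199 μT

For an infinitely long straight wire, B = μ₀I/(2πd).
B = (4π×10⁻⁷ × 26.2) / (2π × 0.0263) = 1.99×10⁻⁴ T.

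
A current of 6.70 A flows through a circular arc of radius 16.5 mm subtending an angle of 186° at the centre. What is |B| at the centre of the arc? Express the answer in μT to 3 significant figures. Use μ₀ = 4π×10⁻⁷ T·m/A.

B ≈ 132 μT

The Biot–Savart field of a circular arc at its centre is B = μ₀Iφ/(4πR), with φ = 3.246 rad.
B = (4π×10⁻⁷ × 6.70 × 3.246) / (4π × 0.0165) = 1.32×10⁻⁴ T.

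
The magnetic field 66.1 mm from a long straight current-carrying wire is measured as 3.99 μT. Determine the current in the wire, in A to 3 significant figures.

For a long straight wire B = μ₀I/(2πd), so I = 2πdB/μ₀.
I = 2π × 0.0661 × 3.99×10⁻⁶ / (4π×10⁻⁷) = 1.32 A.

I ≈ 1.32 A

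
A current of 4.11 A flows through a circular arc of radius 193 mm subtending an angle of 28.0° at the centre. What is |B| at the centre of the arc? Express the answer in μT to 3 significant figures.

The Biot–Savart field of a circular arc at its centre is B = μ₀Iφ/(4πR), with φ = 0.4887 rad.
B = (4π×10⁻⁷ × 4.11 × 0.4887) / (4π × 0.193) = 1.04×10⁻⁶ T.

B ≈ 1.04 μT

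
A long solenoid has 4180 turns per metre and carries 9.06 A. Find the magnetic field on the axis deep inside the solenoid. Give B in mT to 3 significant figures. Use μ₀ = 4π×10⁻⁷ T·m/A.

Inside a long solenoid, B = μ₀nI with n = 4180 turns/m.
B = 4π×10⁻⁷ × 4180 × 9.06 = 4.76×10⁻² T.

B ≈ 47.6 mT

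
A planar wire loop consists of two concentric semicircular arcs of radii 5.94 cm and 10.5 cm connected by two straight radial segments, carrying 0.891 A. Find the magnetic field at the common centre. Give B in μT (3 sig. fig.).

The radial connectors point toward the centre, so dl × r̂ = 0 and they contribute nothing.
Each semicircle gives μ₀I/(4R): inner arc 4.71×10⁻⁶ T, outer arc 2.67×10⁻⁶ T.
The two arcs carry current in opposite angular senses, so their fields oppose: B = |4.71×10⁻⁶ − 2.67×10⁻⁶| = 2.05×10⁻⁶ T.

B ≈ 2.05 μT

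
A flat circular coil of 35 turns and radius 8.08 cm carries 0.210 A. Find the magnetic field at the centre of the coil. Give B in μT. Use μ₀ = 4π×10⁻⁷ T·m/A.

For an N-turn flat coil, B = Nμ₀I/(2R) with R = 0.0808 m.
B = 35 × 1.63×10⁻⁶ T = 5.72×10⁻⁵ T.

B ≈ 57.2 μT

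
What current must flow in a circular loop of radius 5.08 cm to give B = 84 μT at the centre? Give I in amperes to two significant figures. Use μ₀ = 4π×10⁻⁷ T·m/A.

At the centre of a circular loop B = μ₀I/(2R), so I = 2RB/μ₀.
With R = 0.0508 m, I = 2 × 0.0508 × 8.40×10⁻⁵ / (4π×10⁻⁷) = 6.79 A.

I ≈ 6.8 A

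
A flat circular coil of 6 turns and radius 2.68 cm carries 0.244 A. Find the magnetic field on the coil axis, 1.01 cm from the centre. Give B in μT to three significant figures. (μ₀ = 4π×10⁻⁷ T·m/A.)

For an N-turn flat coil, B = Nμ₀IR²/[2(R²+z²)^(3/2)] with R = 0.0268 m, z = 0.0101 m.
B = 6 × 4.69×10⁻⁶ T = 2.81×10⁻⁵ T.

B ≈ 28.1 μT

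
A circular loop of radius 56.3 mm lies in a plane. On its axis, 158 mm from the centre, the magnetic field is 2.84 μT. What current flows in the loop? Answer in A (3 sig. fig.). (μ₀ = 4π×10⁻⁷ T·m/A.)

I ≈ 6.73 A

On the axis of a loop, B = μ₀IR²/[2(R²+z²)^(3/2)], so I = 2B(R²+z²)^(3/2)/(μ₀R²).
R² + z² = 0.00317 + 0.02496 = 0.02813 m²; raised to 3/2 gives 4.72×10⁻³ m³.
I = 2 × 2.84×10⁻⁶ × 4.72×10⁻³ / (1.26×10⁻⁶ × 0.00317) = 6.73 A.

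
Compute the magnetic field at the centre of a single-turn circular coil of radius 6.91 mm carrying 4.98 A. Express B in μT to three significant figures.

At the centre of a circular loop the Biot–Savart law gives B = μ₀I/(2R).
B = (4π×10⁻⁷ × 4.98) / (2 × 0.00691) = 4.53×10⁻⁴ T.

B ≈ 453 μT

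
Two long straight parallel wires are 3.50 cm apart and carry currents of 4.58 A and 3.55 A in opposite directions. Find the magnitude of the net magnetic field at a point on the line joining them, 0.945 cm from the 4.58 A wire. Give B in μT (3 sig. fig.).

B ≈ 125 μT

Each long wire gives B = μ₀I/(2πd). Distances are d₁ = 0.00945 m and d₂ = 0.02555 m.
B₁ = 9.69×10⁻⁵ T, B₂ = 2.78×10⁻⁵ T.
Between antiparallel currents both contributions point the same way, so they add. B = B₁ + B₂ = 9.69×10⁻⁵ + 2.78×10⁻⁵ = 1.25×10⁻⁴ T.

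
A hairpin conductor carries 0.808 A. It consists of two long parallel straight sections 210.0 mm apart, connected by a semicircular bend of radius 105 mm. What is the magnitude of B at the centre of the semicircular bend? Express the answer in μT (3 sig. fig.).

The semicircular arc contributes B_arc = μ₀I·π/(4πR) = μ₀I/(4R) = 2.42×10⁻⁶ T.
Each semi-infinite lead is at perpendicular distance R = 0.105 m from the centre, with the perpendicular foot at its near end, so it contributes μ₀I/(4πR); both point the same way, together 1.54×10⁻⁶ T.
Arc and leads all point the same direction: B = 2.42×10⁻⁶ + 1.54×10⁻⁶ = 3.96×10⁻⁶ T.

B ≈ 3.96 μT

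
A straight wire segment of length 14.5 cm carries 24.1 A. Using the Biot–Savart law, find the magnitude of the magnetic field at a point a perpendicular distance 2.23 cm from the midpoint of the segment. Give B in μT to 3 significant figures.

B ≈ 207 μT

For a finite straight segment, B = (μ₀I/4πd)(sinθ₁ + sinθ₂), where θ₁, θ₂ are the angles from the perpendicular to each end.
The perpendicular from the point meets the wire at its midpoint, so each end is L/2 = 0.0725 m away along the wire.
sinθ₁ = 0.0725/√(0.0725²+0.0223²) = 0.9558; sinθ₂ = 0.0725/√(0.0725²+0.0223²) = 0.9558.
B = (4π×10⁻⁷ × 24.1) / (4π × 0.0223) × (0.9558 + 0.9558) = 2.07×10⁻⁴ T.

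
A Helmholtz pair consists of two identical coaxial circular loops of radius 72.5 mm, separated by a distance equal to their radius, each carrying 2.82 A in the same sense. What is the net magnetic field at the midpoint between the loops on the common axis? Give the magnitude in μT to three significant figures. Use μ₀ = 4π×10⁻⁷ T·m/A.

Each loop contributes B = μ₀IR²/[2(R²+z²)^(3/2)] on the axis, with z measured from that loop.
Loop 1 (z = 0.03625 m): B₁ = 1.75×10⁻⁵ T. Loop 2 (z = 0.03625 m): B₂ = 1.75×10⁻⁵ T.
The fields add: B = B₁ + B₂ = 3.50×10⁻⁵ T.

B ≈ 35.0 μT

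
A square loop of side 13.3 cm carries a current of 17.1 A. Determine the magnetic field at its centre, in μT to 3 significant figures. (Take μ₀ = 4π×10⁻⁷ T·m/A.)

B ≈ 145 μT

Each side is a finite straight segment at perpendicular distance d = a/(2 tan(π/4)) = 0.0665 m from the centre, with end-angles ±π/4.
One side contributes B₁ = (μ₀I/4πd)·2 sin(π/4) = 3.64×10⁻⁵ T.
All 4 sides add in the same direction: B = 4 × 3.64×10⁻⁵ = 1.45×10⁻⁴ T.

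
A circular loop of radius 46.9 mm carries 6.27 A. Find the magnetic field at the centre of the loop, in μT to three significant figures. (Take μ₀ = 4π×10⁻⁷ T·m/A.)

B ≈ 84.0 μT

At the centre of a circular loop the Biot–Savart law gives B = μ₀I/(2R).
B = (4π×10⁻⁷ × 6.27) / (2 × 0.0469) = 8.40×10⁻⁵ T.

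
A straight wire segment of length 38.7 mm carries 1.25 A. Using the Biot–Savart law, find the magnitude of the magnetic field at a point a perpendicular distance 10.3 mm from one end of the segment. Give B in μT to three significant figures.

For a finite straight segment, B = (μ₀I/4πd)(sinθ₁ + sinθ₂), where θ₁, θ₂ are the angles from the perpendicular to each end.
The perpendicular foot is at one end, so the two end-offsets along the wire are 0 and L = 0.0387 m.
sinθ₁ = 0/√(0²+0.0103²) = 0.0000; sinθ₂ = 0.0387/√(0.0387²+0.0103²) = 0.9664.
B = (4π×10⁻⁷ × 1.25) / (4π × 0.0103) × (0.0000 + 0.9664) = 1.17×10⁻⁵ T.

B ≈ 11.7 μT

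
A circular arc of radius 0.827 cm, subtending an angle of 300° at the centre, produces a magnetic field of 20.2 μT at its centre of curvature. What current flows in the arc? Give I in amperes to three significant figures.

For a circular arc, B = μ₀Iφ/(4πR) with φ in radians; here φ = 5.236 rad.
So I = 4πRB/(μ₀φ) = 4π × 0.00827 × 2.02×10⁻⁵ / (4π×10⁻⁷ × 5.236) = 0.319 A.

I ≈ 0.319 A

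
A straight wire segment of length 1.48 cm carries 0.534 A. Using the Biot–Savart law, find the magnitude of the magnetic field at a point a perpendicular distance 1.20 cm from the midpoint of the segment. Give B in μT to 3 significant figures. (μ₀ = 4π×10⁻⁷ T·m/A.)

For a finite straight segment, B = (μ₀I/4πd)(sinθ₁ + sinθ₂), where θ₁, θ₂ are the angles from the perpendicular to each end.
The perpendicular from the point meets the wire at its midpoint, so each end is L/2 = 0.0074 m away along the wire.
sinθ₁ = 0.0074/√(0.0074²+0.012²) = 0.5249; sinθ₂ = 0.0074/√(0.0074²+0.012²) = 0.5249.
B = (4π×10⁻⁷ × 0.534) / (4π × 0.012) × (0.5249 + 0.5249) = 4.67×10⁻⁶ T.

B ≈ 4.67 μT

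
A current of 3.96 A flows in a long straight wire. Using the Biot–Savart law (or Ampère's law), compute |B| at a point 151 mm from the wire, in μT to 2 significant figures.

For an infinitely long straight wire, B = μ₀I/(2πd).
B = (4π×10⁻⁷ × 3.96) / (2π × 0.151) = 5.25×10⁻⁶ T.

B ≈ 5.2 μT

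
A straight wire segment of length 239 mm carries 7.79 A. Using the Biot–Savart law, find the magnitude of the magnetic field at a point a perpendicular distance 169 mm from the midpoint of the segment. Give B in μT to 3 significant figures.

B ≈ 5.32 μT

For a finite straight segment, B = (μ₀I/4πd)(sinθ₁ + sinθ₂), where θ₁, θ₂ are the angles from the perpendicular to each end.
The perpendicular from the point meets the wire at its midpoint, so each end is L/2 = 0.1195 m away along the wire.
sinθ₁ = 0.1195/√(0.1195²+0.169²) = 0.5773; sinθ₂ = 0.1195/√(0.1195²+0.169²) = 0.5773.
B = (4π×10⁻⁷ × 7.79) / (4π × 0.169) × (0.5773 + 0.5773) = 5.32×10⁻⁶ T.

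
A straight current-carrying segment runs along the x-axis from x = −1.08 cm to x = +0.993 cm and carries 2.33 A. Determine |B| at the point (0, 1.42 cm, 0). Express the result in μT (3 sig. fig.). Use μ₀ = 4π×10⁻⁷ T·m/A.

B ≈ 19.3 μT

For a finite straight segment, B = (μ₀I/4πd)(sinθ₁ + sinθ₂), where θ₁, θ₂ are the angles from the perpendicular to each end.
The perpendicular distance is d = 0.0142 m; the end-offsets along the wire are a = 0.0108 m and b = 0.00993 m.
sinθ₁ = 0.0108/√(0.0108²+0.0142²) = 0.6054; sinθ₂ = 0.00993/√(0.00993²+0.0142²) = 0.5731.
B = (4π×10⁻⁷ × 2.33) / (4π × 0.0142) × (0.6054 + 0.5731) = 1.93×10⁻⁵ T.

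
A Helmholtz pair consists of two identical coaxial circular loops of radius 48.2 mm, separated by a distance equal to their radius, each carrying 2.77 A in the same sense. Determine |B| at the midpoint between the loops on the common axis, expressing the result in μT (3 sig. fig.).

Each loop contributes B = μ₀IR²/[2(R²+z²)^(3/2)] on the axis, with z measured from that loop.
Loop 1 (z = 0.0241 m): B₁ = 2.58×10⁻⁵ T. Loop 2 (z = 0.0241 m): B₂ = 2.58×10⁻⁵ T.
The fields add: B = B₁ + B₂ = 5.17×10⁻⁵ T.

B ≈ 51.7 μT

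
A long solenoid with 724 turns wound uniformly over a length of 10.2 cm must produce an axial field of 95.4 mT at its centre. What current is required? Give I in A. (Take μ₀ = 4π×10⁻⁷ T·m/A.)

I ≈ 10.7 A

Inside a long solenoid B = μ₀nI with n = 7098 m⁻¹, so I = B/(μ₀n).
I = 9.54×10⁻² / (4π×10⁻⁷ × 7098) = 10.7 A.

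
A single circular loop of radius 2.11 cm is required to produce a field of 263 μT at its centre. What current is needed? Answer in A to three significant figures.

I ≈ 8.83 A

At the centre of a circular loop B = μ₀I/(2R), so I = 2RB/μ₀.
With R = 0.0211 m, I = 2 × 0.0211 × 2.63×10⁻⁴ / (4π×10⁻⁷) = 8.83 A.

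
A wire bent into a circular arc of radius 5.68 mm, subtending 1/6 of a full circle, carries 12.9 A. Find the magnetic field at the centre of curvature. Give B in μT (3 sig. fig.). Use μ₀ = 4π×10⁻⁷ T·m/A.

The Biot–Savart field of a circular arc at its centre is B = μ₀Iφ/(4πR), with φ = 1.047 rad.
B = (4π×10⁻⁷ × 12.9 × 1.047) / (4π × 0.00568) = 2.38×10⁻⁴ T.

B ≈ 238 μT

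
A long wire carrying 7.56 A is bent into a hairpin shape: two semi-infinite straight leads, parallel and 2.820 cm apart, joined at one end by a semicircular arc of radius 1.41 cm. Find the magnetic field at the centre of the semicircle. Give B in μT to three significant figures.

B ≈ 276 μT

The semicircular arc contributes B_arc = μ₀I·π/(4πR) = μ₀I/(4R) = 1.68×10⁻⁴ T.
Each semi-infinite lead is at perpendicular distance R = 0.0141 m from the centre, with the perpendicular foot at its near end, so it contributes μ₀I/(4πR); both point the same way, together 1.07×10⁻⁴ T.
Arc and leads all point the same direction: B = 1.68×10⁻⁴ + 1.07×10⁻⁴ = 2.76×10⁻⁴ T.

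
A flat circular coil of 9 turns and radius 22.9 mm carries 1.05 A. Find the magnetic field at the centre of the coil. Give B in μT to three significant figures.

B ≈ 259 μT

For an N-turn flat coil, B = Nμ₀I/(2R) with R = 0.0229 m.
B = 9 × 2.88×10⁻⁵ T = 2.59×10⁻⁴ T.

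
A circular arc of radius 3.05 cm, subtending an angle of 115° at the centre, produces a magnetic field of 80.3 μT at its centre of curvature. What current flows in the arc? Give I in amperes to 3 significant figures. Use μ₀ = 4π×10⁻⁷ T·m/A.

I ≈ 12.2 A

For a circular arc, B = μ₀Iφ/(4πR) with φ in radians; here φ = 2.007 rad.
So I = 4πRB/(μ₀φ) = 4π × 0.0305 × 8.03×10⁻⁵ / (4π×10⁻⁷ × 2.007) = 12.2 A.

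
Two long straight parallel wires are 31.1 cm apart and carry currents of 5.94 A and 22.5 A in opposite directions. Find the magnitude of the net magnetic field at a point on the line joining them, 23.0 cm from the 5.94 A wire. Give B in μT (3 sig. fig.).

Each long wire gives B = μ₀I/(2πd). Distances are d₁ = 0.23 m and d₂ = 0.081 m.
B₁ = 5.17×10⁻⁶ T, B₂ = 5.56×10⁻⁵ T.
Between antiparallel currents both contributions point the same way, so they add. B = B₁ + B₂ = 5.17×10⁻⁶ + 5.56×10⁻⁵ = 6.07×10⁻⁵ T.

B ≈ 60.7 μT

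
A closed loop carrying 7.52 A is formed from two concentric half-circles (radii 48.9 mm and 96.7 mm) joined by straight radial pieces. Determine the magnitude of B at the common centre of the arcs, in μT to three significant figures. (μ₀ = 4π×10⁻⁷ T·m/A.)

B ≈ 23.9 μT

The radial connectors point toward the centre, so dl × r̂ = 0 and they contribute nothing.
Each semicircle gives μ₀I/(4R): inner arc 4.83×10⁻⁵ T, outer arc 2.44×10⁻⁵ T.
The two arcs carry current in opposite angular senses, so their fields oppose: B = |4.83×10⁻⁵ − 2.44×10⁻⁵| = 2.39×10⁻⁵ T.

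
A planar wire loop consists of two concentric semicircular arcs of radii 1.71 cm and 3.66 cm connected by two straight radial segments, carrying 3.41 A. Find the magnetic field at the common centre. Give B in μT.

The radial connectors point toward the centre, so dl × r̂ = 0 and they contribute nothing.
Each semicircle gives μ₀I/(4R): inner arc 6.26×10⁻⁵ T, outer arc 2.93×10⁻⁵ T.
The two arcs carry current in opposite angular senses, so their fields oppose: B = |6.26×10⁻⁵ − 2.93×10⁻⁵| = 3.34×10⁻⁵ T.

B ≈ 33.4 μT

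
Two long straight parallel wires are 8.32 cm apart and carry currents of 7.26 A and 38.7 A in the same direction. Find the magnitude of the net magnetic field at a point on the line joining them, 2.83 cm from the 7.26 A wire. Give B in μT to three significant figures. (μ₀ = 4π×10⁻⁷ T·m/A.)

Each long wire gives B = μ₀I/(2πd). Distances are d₁ = 0.0283 m and d₂ = 0.0549 m.
B₁ = 5.13×10⁻⁵ T, B₂ = 1.41×10⁻⁴ T.
Between parallel currents the two contributions point in opposite directions, so they subtract. B = |B₁ − B₂| = |5.13×10⁻⁵ − 1.41×10⁻⁴| = 8.97×10⁻⁵ T.

B ≈ 89.7 μT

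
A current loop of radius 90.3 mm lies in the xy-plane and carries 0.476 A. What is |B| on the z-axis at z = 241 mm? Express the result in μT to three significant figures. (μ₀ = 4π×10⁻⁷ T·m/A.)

B ≈ 0.143 μT

On the axis of a circular loop, B = μ₀IR² / [2(R²+z²)^(3/2)].
R² + z² = (0.0903)² + (0.241)² = 0.06624 m², and (R²+z²)^(3/2) = 1.70×10⁻² m³.
B = (4π×10⁻⁷ × 0.476 × 0.008154) / (2 × 1.70×10⁻²) = 1.43×10⁻⁷ T.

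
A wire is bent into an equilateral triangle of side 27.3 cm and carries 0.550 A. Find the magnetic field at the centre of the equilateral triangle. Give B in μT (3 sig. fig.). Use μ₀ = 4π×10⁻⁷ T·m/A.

Each side is a finite straight segment at perpendicular distance d = a/(2 tan(π/3)) = 0.07881 m from the centre, with end-angles ±π/3.
One side contributes B₁ = (μ₀I/4πd)·2 sin(π/3) = 1.21×10⁻⁶ T.
All 3 sides add in the same direction: B = 3 × 1.21×10⁻⁶ = 3.63×10⁻⁶ T.

B ≈ 3.63 μT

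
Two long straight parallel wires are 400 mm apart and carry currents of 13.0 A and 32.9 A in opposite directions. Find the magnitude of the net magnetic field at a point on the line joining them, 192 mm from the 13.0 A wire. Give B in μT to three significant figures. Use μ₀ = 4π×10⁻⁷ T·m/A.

Each long wire gives B = μ₀I/(2πd). Distances are d₁ = 0.192 m and d₂ = 0.208 m.
B₁ = 1.35×10⁻⁵ T, B₂ = 3.16×10⁻⁵ T.
Between antiparallel currents both contributions point the same way, so they add. B = B₁ + B₂ = 1.35×10⁻⁵ + 3.16×10⁻⁵ = 4.52×10⁻⁵ T.

B ≈ 45.2 μT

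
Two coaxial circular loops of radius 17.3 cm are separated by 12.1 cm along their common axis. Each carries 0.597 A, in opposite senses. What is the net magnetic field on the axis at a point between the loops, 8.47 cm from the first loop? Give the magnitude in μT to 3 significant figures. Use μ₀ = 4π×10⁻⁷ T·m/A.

B ≈ 0.462 μT

Each loop contributes B = μ₀IR²/[2(R²+z²)^(3/2)] on the axis, with z measured from that loop.
Loop 1 (z = 0.0847 m): B₁ = 1.57×10⁻⁶ T. Loop 2 (z = 0.0363 m): B₂ = 2.03×10⁻⁶ T.
The fields oppose: B = |B₁ − B₂| = 4.62×10⁻⁷ T.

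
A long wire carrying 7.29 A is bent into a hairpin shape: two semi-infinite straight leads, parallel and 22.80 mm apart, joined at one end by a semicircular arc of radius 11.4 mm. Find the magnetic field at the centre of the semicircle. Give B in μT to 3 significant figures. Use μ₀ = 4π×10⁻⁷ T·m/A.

The semicircular arc contributes B_arc = μ₀I·π/(4πR) = μ₀I/(4R) = 2.01×10⁻⁴ T.
Each semi-infinite lead is at perpendicular distance R = 0.0114 m from the centre, with the perpendicular foot at its near end, so it contributes μ₀I/(4πR); both point the same way, together 1.28×10⁻⁴ T.
Arc and leads all point the same direction: B = 2.01×10⁻⁴ + 1.28×10⁻⁴ = 3.29×10⁻⁴ T.

B ≈ 329 μT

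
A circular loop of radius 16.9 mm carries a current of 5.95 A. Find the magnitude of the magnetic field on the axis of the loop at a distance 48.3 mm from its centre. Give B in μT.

On the axis of a circular loop, B = μ₀IR² / [2(R²+z²)^(3/2)].
R² + z² = (0.0169)² + (0.0483)² = 0.002618 m², and (R²+z²)^(3/2) = 1.34×10⁻⁴ m³.
B = (4π×10⁻⁷ × 5.95 × 0.0002856) / (2 × 1.34×10⁻⁴) = 7.97×10⁻⁶ T.

B ≈ 7.97 μT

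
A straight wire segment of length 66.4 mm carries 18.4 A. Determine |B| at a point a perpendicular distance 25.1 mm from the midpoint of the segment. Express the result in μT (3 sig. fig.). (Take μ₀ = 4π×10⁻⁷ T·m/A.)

B ≈ 117 μT

For a finite straight segment, B = (μ₀I/4πd)(sinθ₁ + sinθ₂), where θ₁, θ₂ are the angles from the perpendicular to each end.
The perpendicular from the point meets the wire at its midpoint, so each end is L/2 = 0.0332 m away along the wire.
sinθ₁ = 0.0332/√(0.0332²+0.0251²) = 0.7977; sinθ₂ = 0.0332/√(0.0332²+0.0251²) = 0.7977.
B = (4π×10⁻⁷ × 18.4) / (4π × 0.0251) × (0.7977 + 0.7977) = 1.17×10⁻⁴ T.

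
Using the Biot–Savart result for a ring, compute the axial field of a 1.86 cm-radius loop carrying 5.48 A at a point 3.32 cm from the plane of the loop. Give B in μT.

On the axis of a circular loop, B = μ₀IR² / [2(R²+z²)^(3/2)].
R² + z² = (0.0186)² + (0.0332)² = 0.001448 m², and (R²+z²)^(3/2) = 5.51×10⁻⁵ m³.
B = (4π×10⁻⁷ × 5.48 × 0.000346) / (2 × 5.51×10⁻⁵) = 2.16×10⁻⁵ T.

B ≈ 21.6 μT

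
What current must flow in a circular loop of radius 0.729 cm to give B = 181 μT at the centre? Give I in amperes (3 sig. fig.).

At the centre of a circular loop B = μ₀I/(2R), so I = 2RB/μ₀.
With R = 0.00729 m, I = 2 × 0.00729 × 1.81×10⁻⁴ / (4π×10⁻⁷) = 2.10 A.

I ≈ 2.10 A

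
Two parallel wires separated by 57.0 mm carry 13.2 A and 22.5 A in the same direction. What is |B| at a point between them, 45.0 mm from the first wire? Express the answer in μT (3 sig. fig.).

Each long wire gives B = μ₀I/(2πd). Distances are d₁ = 0.045 m and d₂ = 0.012 m.
B₁ = 5.87×10⁻⁵ T, B₂ = 3.75×10⁻⁴ T.
Between parallel currents the two contributions point in opposite directions, so they subtract. B = |B₁ − B₂| = |5.87×10⁻⁵ − 3.75×10⁻⁴| = 3.16×10⁻⁴ T.

B ≈ 316 μT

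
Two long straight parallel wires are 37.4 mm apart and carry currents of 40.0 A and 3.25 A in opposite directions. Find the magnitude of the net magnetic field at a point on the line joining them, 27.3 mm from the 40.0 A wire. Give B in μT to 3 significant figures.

Each long wire gives B = μ₀I/(2πd). Distances are d₁ = 0.0273 m and d₂ = 0.0101 m.
B₁ = 2.93×10⁻⁴ T, B₂ = 6.44×10⁻⁵ T.
Between antiparallel currents both contributions point the same way, so they add. B = B₁ + B₂ = 2.93×10⁻⁴ + 6.44×10⁻⁵ = 3.57×10⁻⁴ T.

B ≈ 357 μT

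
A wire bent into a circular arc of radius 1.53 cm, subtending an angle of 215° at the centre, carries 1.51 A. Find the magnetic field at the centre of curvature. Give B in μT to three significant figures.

The Biot–Savart field of a circular arc at its centre is B = μ₀Iφ/(4πR), with φ = 3.752 rad.
B = (4π×10⁻⁷ × 1.51 × 3.752) / (4π × 0.0153) = 3.70×10⁻⁵ T.

B ≈ 37.0 μT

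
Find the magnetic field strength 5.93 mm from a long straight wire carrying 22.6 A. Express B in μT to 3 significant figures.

B ≈ 762 μT

For an infinitely long straight wire, B = μ₀I/(2πd).
B = (4π×10⁻⁷ × 22.6) / (2π × 0.00593) = 7.62×10⁻⁴ T.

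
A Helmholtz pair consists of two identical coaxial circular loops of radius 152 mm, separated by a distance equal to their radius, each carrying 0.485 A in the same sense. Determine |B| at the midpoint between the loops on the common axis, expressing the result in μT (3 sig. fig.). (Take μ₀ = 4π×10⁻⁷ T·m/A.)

B ≈ 2.87 μT

Each loop contributes B = μ₀IR²/[2(R²+z²)^(3/2)] on the axis, with z measured from that loop.
Loop 1 (z = 0.076 m): B₁ = 1.43×10⁻⁶ T. Loop 2 (z = 0.076 m): B₂ = 1.43×10⁻⁶ T.
The fields add: B = B₁ + B₂ = 2.87×10⁻⁶ T.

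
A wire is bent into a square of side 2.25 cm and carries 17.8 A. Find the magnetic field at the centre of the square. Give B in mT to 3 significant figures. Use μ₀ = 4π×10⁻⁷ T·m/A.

Each side is a finite straight segment at perpendicular distance d = a/(2 tan(π/4)) = 0.01125 m from the centre, with end-angles ±π/4.
One side contributes B₁ = (μ₀I/4πd)·2 sin(π/4) = 2.24×10⁻⁴ T.
All 4 sides add in the same direction: B = 4 × 2.24×10⁻⁴ = 8.95×10⁻⁴ T.

B ≈ 0.895 mT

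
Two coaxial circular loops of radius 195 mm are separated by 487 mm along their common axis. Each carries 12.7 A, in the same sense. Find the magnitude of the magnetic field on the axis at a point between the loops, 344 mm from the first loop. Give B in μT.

Each loop contributes B = μ₀IR²/[2(R²+z²)^(3/2)] on the axis, with z measured from that loop.
Loop 1 (z = 0.344 m): B₁ = 4.91×10⁻⁶ T. Loop 2 (z = 0.143 m): B₂ = 2.15×10⁻⁵ T.
The fields add: B = B₁ + B₂ = 2.64×10⁻⁵ T.

B ≈ 26.4 μT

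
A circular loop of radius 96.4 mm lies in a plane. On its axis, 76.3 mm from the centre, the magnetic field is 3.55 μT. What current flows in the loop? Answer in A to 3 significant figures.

On the axis of a loop, B = μ₀IR²/[2(R²+z²)^(3/2)], so I = 2B(R²+z²)^(3/2)/(μ₀R²).
R² + z² = 0.009293 + 0.005822 = 0.01511 m²; raised to 3/2 gives 1.86×10⁻³ m³.
I = 2 × 3.55×10⁻⁶ × 1.86×10⁻³ / (1.26×10⁻⁶ × 0.009293) = 1.13 A.

I ≈ 1.13 A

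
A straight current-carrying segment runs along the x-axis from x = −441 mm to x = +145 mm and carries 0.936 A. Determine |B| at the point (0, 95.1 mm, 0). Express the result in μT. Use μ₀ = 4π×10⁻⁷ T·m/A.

For a finite straight segment, B = (μ₀I/4πd)(sinθ₁ + sinθ₂), where θ₁, θ₂ are the angles from the perpendicular to each end.
The perpendicular distance is d = 0.0951 m; the end-offsets along the wire are a = 0.441 m and b = 0.145 m.
sinθ₁ = 0.441/√(0.441²+0.0951²) = 0.9775; sinθ₂ = 0.145/√(0.145²+0.0951²) = 0.8362.
B = (4π×10⁻⁷ × 0.936) / (4π × 0.0951) × (0.9775 + 0.8362) = 1.79×10⁻⁶ T.

B ≈ 1.79 μT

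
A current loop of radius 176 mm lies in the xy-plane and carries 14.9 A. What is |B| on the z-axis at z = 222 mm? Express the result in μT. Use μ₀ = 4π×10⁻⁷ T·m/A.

B ≈ 12.8 μT

On the axis of a circular loop, B = μ₀IR² / [2(R²+z²)^(3/2)].
R² + z² = (0.176)² + (0.222)² = 0.08026 m², and (R²+z²)^(3/2) = 2.27×10⁻² m³.
B = (4π×10⁻⁷ × 14.9 × 0.03098) / (2 × 2.27×10⁻²) = 1.28×10⁻⁵ T.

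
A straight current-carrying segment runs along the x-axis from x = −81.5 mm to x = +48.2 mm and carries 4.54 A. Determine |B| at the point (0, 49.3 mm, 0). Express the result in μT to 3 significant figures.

B ≈ 14.3 μT

For a finite straight segment, B = (μ₀I/4πd)(sinθ₁ + sinθ₂), where θ₁, θ₂ are the angles from the perpendicular to each end.
The perpendicular distance is d = 0.0493 m; the end-offsets along the wire are a = 0.0815 m and b = 0.0482 m.
sinθ₁ = 0.0815/√(0.0815²+0.0493²) = 0.8556; sinθ₂ = 0.0482/√(0.0482²+0.0493²) = 0.6991.
B = (4π×10⁻⁷ × 4.54) / (4π × 0.0493) × (0.8556 + 0.6991) = 1.43×10⁻⁵ T.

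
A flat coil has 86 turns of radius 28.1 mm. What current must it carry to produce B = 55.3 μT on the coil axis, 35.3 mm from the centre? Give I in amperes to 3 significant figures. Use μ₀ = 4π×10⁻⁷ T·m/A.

For an N-turn coil, B = Nμ₀IR²/[2(R²+z²)^(3/2)] with R = 0.0281 m, z = 0.0353 m, so I = 2B(R²+z²)^(3/2)/(Nμ₀R²) = 2 × 5.53×10⁻⁵ × 9.18×10⁻⁵ / (86 × 4π×10⁻⁷ × 0.0007896) = 0.119 A.

I ≈ 0.119 A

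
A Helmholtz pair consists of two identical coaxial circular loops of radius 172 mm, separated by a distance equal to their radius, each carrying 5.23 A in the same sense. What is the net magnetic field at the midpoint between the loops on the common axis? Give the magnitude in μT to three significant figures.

Each loop contributes B = μ₀IR²/[2(R²+z²)^(3/2)] on the axis, with z measured from that loop.
Loop 1 (z = 0.086 m): B₁ = 1.37×10⁻⁵ T. Loop 2 (z = 0.086 m): B₂ = 1.37×10⁻⁵ T.
The fields add: B = B₁ + B₂ = 2.73×10⁻⁵ T.

B ≈ 27.3 μT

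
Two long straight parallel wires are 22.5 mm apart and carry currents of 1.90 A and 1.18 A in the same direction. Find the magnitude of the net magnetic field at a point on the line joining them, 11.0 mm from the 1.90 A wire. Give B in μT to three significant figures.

Each long wire gives B = μ₀I/(2πd). Distances are d₁ = 0.011 m and d₂ = 0.0115 m.
B₁ = 3.45×10⁻⁵ T, B₂ = 2.05×10⁻⁵ T.
Between parallel currents the two contributions point in opposite directions, so they subtract. B = |B₁ − B₂| = |3.45×10⁻⁵ − 2.05×10⁻⁵| = 1.40×10⁻⁵ T.

B ≈ 14.0 μT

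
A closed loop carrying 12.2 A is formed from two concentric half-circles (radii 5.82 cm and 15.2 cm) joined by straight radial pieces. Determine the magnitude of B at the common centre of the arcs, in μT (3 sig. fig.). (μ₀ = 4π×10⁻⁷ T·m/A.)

B ≈ 40.6 μT

The radial connectors point toward the centre, so dl × r̂ = 0 and they contribute nothing.
Each semicircle gives μ₀I/(4R): inner arc 6.59×10⁻⁵ T, outer arc 2.52×10⁻⁵ T.
The two arcs carry current in opposite angular senses, so their fields oppose: B = |6.59×10⁻⁵ − 2.52×10⁻⁵| = 4.06×10⁻⁵ T.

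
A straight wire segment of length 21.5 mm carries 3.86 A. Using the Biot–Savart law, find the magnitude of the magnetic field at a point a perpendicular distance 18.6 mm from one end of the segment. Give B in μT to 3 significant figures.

B ≈ 15.7 μT

For a finite straight segment, B = (μ₀I/4πd)(sinθ₁ + sinθ₂), where θ₁, θ₂ are the angles from the perpendicular to each end.
The perpendicular foot is at one end, so the two end-offsets along the wire are 0 and L = 0.0215 m.
sinθ₁ = 0/√(0²+0.0186²) = 0.0000; sinθ₂ = 0.0215/√(0.0215²+0.0186²) = 0.7563.
B = (4π×10⁻⁷ × 3.86) / (4π × 0.0186) × (0.0000 + 0.7563) = 1.57×10⁻⁵ T.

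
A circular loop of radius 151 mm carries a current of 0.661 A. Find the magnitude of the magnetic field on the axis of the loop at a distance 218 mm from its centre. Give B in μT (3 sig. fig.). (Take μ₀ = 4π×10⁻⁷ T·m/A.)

B ≈ 0.508 μT

On the axis of a circular loop, B = μ₀IR² / [2(R²+z²)^(3/2)].
R² + z² = (0.151)² + (0.218)² = 0.07032 m², and (R²+z²)^(3/2) = 1.86×10⁻² m³.
B = (4π×10⁻⁷ × 0.661 × 0.0228) / (2 × 1.86×10⁻²) = 5.08×10⁻⁷ T.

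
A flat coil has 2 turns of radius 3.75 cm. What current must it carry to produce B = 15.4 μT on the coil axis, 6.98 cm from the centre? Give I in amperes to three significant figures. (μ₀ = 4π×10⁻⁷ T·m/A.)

I ≈ 4.34 A

For an N-turn coil, B = Nμ₀IR²/[2(R²+z²)^(3/2)] with R = 0.0375 m, z = 0.0698 m, so I = 2B(R²+z²)^(3/2)/(Nμ₀R²) = 2 × 1.54×10⁻⁵ × 4.97×10⁻⁴ / (2 × 4π×10⁻⁷ × 0.001406) = 4.34 A.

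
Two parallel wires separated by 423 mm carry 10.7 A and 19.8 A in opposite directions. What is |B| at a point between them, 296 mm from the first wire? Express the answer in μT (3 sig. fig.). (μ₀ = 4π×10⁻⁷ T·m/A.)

B ≈ 38.4 μT

Each long wire gives B = μ₀I/(2πd). Distances are d₁ = 0.296 m and d₂ = 0.127 m.
B₁ = 7.23×10⁻⁶ T, B₂ = 3.12×10⁻⁵ T.
Between antiparallel currents both contributions point the same way, so they add. B = B₁ + B₂ = 7.23×10⁻⁶ + 3.12×10⁻⁵ = 3.84×10⁻⁵ T.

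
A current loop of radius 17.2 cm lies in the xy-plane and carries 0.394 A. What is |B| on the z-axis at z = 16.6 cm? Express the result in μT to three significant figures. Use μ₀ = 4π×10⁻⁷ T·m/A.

B ≈ 0.536 μT

On the axis of a circular loop, B = μ₀IR² / [2(R²+z²)^(3/2)].
R² + z² = (0.172)² + (0.166)² = 0.05714 m², and (R²+z²)^(3/2) = 1.37×10⁻² m³.
B = (4π×10⁻⁷ × 0.394 × 0.02958) / (2 × 1.37×10⁻²) = 5.36×10⁻⁷ T.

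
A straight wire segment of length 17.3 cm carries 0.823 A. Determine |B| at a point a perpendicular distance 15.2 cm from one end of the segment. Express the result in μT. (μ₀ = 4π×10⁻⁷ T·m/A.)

B ≈ 0.407 μT

For a finite straight segment, B = (μ₀I/4πd)(sinθ₁ + sinθ₂), where θ₁, θ₂ are the angles from the perpendicular to each end.
The perpendicular foot is at one end, so the two end-offsets along the wire are 0 and L = 0.173 m.
sinθ₁ = 0/√(0²+0.152²) = 0.0000; sinθ₂ = 0.173/√(0.173²+0.152²) = 0.7512.
B = (4π×10⁻⁷ × 0.823) / (4π × 0.152) × (0.0000 + 0.7512) = 4.07×10⁻⁷ T.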